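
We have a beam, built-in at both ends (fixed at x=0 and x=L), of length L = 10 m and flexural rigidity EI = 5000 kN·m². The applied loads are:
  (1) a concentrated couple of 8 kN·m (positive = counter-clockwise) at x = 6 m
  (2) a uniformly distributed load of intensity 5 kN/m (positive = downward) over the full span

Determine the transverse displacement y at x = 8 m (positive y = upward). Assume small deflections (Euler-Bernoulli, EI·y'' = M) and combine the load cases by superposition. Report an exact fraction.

y(8) = -2482/234375 m

Load 1 — applied couple M₀=8 kN·m at a=6 m (b=L-a=4):
  y_1 = (R_Ax³/6 - M_Ax²/2 - M₀(x-a)²/2)/EI  [x>a] with R_A=144/125, M_A=64/25 = ((144/125)·8³/6 - (64/25)·8²/2 - 8·(8-6)²/2)/5000 = 6/78125 m
Load 2 — uniform load w=5 kN/m over full span:
  y_2 = -wx²(L-x)²/(24EI) = -5·8²·(10-8)²/(24·5000) = -4/375 m
Superposition: y = Σ y_i = -2482/234375 m ≈ -0.010590 m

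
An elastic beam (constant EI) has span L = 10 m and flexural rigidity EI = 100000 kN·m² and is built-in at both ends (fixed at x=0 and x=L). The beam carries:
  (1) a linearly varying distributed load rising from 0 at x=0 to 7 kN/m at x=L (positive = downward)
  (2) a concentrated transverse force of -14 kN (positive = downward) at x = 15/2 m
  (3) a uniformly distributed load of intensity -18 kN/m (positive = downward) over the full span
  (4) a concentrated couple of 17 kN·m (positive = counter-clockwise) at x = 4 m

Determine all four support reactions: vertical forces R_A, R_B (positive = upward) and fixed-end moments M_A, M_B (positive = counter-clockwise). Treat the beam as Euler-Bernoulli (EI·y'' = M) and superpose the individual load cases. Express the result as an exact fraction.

R_A = -158479/2000 kN, M_A = -157427/1200 kN·m, R_B = -159521/2000 kN, M_B = 56051/400 kN·m

Load 1 — triangular load w₀=7 kN/m (0→w₀ over full span):
  R_A = 3w₀L/20 = 3·7·10/20 = 21/2 kN
  M_A = w₀L²/30 = 7·10²/30 = 70/3 kN·m
  R_B = 7w₀L/20 = 7·7·10/20 = 49/2 kN
  M_B = -w₀L²/20 = -7·10²/20 = -35 kN·m
Load 2 — point force P=-14 kN at a=15/2 m (b=L-a=5/2):
  R_A = Pb²(3a+b)/L³ = (-14)·(5/2)²·(3·(15/2)+(5/2))/10³ = -35/16 kN
  M_A = Pab²/L² = (-14)·(15/2)·(5/2)²/10² = -105/16 kN·m
  R_B = Pa²(a+3b)/L³ = (-14)·(15/2)²·((15/2)+3·(5/2))/10³ = -189/16 kN
  M_B = -Pa²b/L² = -(-14)·(15/2)²·(5/2)/10² = 315/16 kN·m
Load 3 — uniform load w=-18 kN/m over full span:
  R_A = wL/2 = (-18)·10/2 = -90 kN
  M_A = wL²/12 = (-18)·10²/12 = -150 kN·m
  R_B = wL/2 = (-18)·10/2 = -90 kN
  M_B = -wL²/12 = -(-18)·10²/12 = 150 kN·m
Load 4 — applied couple M₀=17 kN·m at a=4 m (b=L-a=6):
  R_A = 6M₀ab/L³ = 6·17·4·6/10³ = 306/125 kN
  M_A = M₀b(2a-b)/L² = 17·6·(2·4-6)/10² = 51/25 kN·m
  R_B = -6M₀ab/L³ = -6·17·4·6/10³ = -306/125 kN
  M_B = M₀a(2b-a)/L² = 17·4·(2·6-4)/10² = 136/25 kN·m
Superposition: R_A = -158479/2000 kN, M_A = -157427/1200 kN·m, R_B = -159521/2000 kN, M_B = 56051/400 kN·m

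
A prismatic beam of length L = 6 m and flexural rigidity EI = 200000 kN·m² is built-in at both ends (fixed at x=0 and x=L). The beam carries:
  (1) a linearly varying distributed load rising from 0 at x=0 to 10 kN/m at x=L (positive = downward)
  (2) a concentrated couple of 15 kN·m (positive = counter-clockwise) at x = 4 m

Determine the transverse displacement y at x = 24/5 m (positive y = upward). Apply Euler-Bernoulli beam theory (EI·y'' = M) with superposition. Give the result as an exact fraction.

y(24/5) = -3399/78125000 m

Load 1 — triangular load w₀=10 kN/m (0→w₀ over full span):
  y_1 = -w₀x²(L-x)²(x+2L)/(120LEI) = -10·(24/5)²·(6-(24/5))²·((24/5)+2·6)/(120·6·200000) = -378/9765625 m
Load 2 — applied couple M₀=15 kN·m at a=4 m (b=L-a=2):
  y_2 = (R_Ax³/6 - M_Ax²/2 - M₀(x-a)²/2)/EI  [x>a] with R_A=10/3, M_A=5 = ((10/3)·(24/5)³/6 - 5·(24/5)²/2 - 15·((24/5)-4)²/2)/200000 = -3/625000 m
Superposition: y = Σ y_i = -3399/78125000 m ≈ -0.000044 m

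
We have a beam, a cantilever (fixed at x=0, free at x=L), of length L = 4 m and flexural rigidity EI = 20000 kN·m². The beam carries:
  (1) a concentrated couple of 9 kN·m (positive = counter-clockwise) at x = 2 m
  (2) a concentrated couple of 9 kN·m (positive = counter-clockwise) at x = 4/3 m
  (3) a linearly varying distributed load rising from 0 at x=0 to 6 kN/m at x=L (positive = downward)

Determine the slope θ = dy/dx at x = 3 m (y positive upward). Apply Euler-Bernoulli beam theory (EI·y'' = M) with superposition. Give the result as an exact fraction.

θ(3) = -273/320000 rad

Load 1 — applied couple M₀=9 kN·m at a=2 m (b=L-a=2):
  θ_1 = M₀a/EI  [x>a] = 9·2/20000 = 9/10000 rad
Load 2 — applied couple M₀=9 kN·m at a=4/3 m (b=L-a=8/3):
  θ_2 = M₀a/EI  [x>a] = 9·(4/3)/20000 = 3/5000 rad
Load 3 — triangular load w₀=6 kN/m (0→w₀ over full span):
  θ_3 = (w₀Lx²/4-w₀L²x/3-w₀x⁴/(24L))/EI = (6·4·3²/4-6·4²·3/3-6·3⁴/(24·4))/20000 = -753/320000 rad
Superposition: θ = Σ θ_i = -273/320000 rad ≈ -0.000853 rad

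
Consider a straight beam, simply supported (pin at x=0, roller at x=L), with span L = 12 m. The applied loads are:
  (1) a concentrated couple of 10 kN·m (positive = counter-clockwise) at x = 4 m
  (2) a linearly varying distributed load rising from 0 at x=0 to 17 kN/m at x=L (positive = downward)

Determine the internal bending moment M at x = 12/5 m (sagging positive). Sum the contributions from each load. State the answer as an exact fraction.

M(12/5) = 10042/125 kN·m

Load 1 — applied couple M₀=10 kN·m at a=4 m (b=L-a=8):
  M_1 = M₀x/L  [x≤a] = 10·(12/5)/12 = 2 kN·m
Load 2 — triangular load w₀=17 kN/m (0→w₀ over full span):
  M_2 = w₀Lx/6 - w₀x³/(6L) = 17·12·(12/5)/6 - 17·(12/5)³/(6·12) = 9792/125 kN·m
Superposition: M = Σ M_i = 10042/125 kN·m ≈ 80.336000 kN·m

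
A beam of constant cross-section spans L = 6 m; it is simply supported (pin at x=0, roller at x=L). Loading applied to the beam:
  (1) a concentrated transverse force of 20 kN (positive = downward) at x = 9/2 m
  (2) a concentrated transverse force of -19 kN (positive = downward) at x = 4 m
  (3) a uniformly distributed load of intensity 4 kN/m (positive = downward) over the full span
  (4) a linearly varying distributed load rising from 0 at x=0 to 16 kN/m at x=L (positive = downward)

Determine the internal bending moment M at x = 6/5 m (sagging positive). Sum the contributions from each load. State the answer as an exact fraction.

M(6/5) = 3544/125 kN·m

Load 1 — point force P=20 kN at a=9/2 m (b=L-a=3/2):
  M_1 = Pbx/L  [x≤a] = 20·(3/2)·(6/5)/6 = 6 kN·m
Load 2 — point force P=-19 kN at a=4 m (b=L-a=2):
  M_2 = Pbx/L  [x≤a] = (-19)·2·(6/5)/6 = -38/5 kN·m
Load 3 — uniform load w=4 kN/m over full span:
  M_3 = wx(L-x)/2 = 4·(6/5)·(6-(6/5))/2 = 288/25 kN·m
Load 4 — triangular load w₀=16 kN/m (0→w₀ over full span):
  M_4 = w₀Lx/6 - w₀x³/(6L) = 16·6·(6/5)/6 - 16·(6/5)³/(6·6) = 2304/125 kN·m
Superposition: M = Σ M_i = 3544/125 kN·m ≈ 28.352000 kN·m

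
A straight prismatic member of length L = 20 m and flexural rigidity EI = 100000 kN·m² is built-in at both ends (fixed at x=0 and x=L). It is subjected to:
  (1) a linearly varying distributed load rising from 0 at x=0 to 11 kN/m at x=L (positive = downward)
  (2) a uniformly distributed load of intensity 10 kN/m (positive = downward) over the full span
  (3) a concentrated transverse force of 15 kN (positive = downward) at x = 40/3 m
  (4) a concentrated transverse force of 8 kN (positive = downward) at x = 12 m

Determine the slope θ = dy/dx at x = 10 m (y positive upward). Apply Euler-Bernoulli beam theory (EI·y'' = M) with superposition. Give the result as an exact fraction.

Load 1 — triangular load w₀=11 kN/m (0→w₀ over full span):
  θ_1 = -w₀(2x(L-x)(L-2x)(x+2L)+x²(L-x)²)/(120LEI) = -11·(2·10·(20-10)·(20-2·10)·(10+2·20)+10²·(20-10)²)/(120·20·100000) = -11/24000 rad
Load 2 — uniform load w=10 kN/m over full span:
  θ_2 = -wx(L-x)(L-2x)/(12EI) = -10·10·(20-10)·(20-2·10)/(12·100000) = 0 rad
Load 3 — point force P=15 kN at a=40/3 m (b=L-a=20/3):
  θ_3 = -Pb²x(2aL-(3a+b)x)/(2L³EI)  [x≤a] = -15·(20/3)²·10·(2·(40/3)·20-(3·(40/3)+(20/3))·10)/(2·20³·100000) = -1/3600 rad
Load 4 — point force P=8 kN at a=12 m (b=L-a=8):
  θ_4 = -Pb²x(2aL-(3a+b)x)/(2L³EI)  [x≤a] = -8·8²·10·(2·12·20-(3·12+8)·10)/(2·20³·100000) = -2/15625 rad
Superposition: θ = Σ θ_i = -7777/9000000 rad ≈ -0.000864 rad

θ(10) = -7777/9000000 rad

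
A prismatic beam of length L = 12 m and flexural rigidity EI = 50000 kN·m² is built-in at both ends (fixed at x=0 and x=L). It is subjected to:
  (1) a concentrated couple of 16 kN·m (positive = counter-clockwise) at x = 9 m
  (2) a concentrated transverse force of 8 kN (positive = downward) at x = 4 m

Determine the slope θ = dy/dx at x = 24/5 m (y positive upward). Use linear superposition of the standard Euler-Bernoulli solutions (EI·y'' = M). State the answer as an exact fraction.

Load 1 — applied couple M₀=16 kN·m at a=9 m (b=L-a=3):
  θ_1 = (R_Ax²/2 - M_Ax)/EI  [x≤a] with R_A=3/2, M_A=5 = ((3/2)·(24/5)²/2 - 5·(24/5))/50000 = -21/156250 rad
Load 2 — point force P=8 kN at a=4 m (b=L-a=8):
  θ_2 = Pa²(L-x)(2bL-(3b+a)(L-x))/(2L³EI)  [x>a] = 8·4²·(12-(24/5))·(2·8·12-(3·8+4)·(12-(24/5)))/(2·12³·50000) = -4/78125 rad
Superposition: θ = Σ θ_i = -29/156250 rad ≈ -0.000186 rad

θ(24/5) = -29/156250 rad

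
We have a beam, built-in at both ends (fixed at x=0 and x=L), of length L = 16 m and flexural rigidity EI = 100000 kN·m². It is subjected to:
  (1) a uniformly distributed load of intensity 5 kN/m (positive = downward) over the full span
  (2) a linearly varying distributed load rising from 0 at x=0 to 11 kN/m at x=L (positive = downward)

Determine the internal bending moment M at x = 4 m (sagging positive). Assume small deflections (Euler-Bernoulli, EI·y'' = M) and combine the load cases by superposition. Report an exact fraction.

M(4) = 266/15 kN·m

Load 1 — uniform load w=5 kN/m over full span:
  M_1 = wLx/2 - wL²/12 - wx²/2 = 5·16·4/2 - 5·16²/12 - 5·4²/2 = 40/3 kN·m
Load 2 — triangular load w₀=11 kN/m (0→w₀ over full span):
  M_2 = 3w₀Lx/20 - w₀L²/30 - w₀x³/(6L) = 3·11·16·4/20 - 11·16²/30 - 11·4³/(6·16) = 22/5 kN·m
Superposition: M = Σ M_i = 266/15 kN·m ≈ 17.733333 kN·m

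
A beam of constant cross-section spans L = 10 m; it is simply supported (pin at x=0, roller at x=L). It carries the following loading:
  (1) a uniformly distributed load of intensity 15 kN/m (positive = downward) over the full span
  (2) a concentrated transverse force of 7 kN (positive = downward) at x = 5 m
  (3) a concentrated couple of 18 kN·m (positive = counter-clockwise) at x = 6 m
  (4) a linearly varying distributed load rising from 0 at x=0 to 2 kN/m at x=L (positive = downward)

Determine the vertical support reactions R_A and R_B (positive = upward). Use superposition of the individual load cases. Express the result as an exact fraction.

Load 1 — uniform load w=15 kN/m over full span:
  R_A = wL/2 = 15·10/2 = 75 kN
  R_B = wL/2 = 15·10/2 = 75 kN
Load 2 — point force P=7 kN at a=5 m (b=L-a=5):
  R_A = Pb/L = 7·5/10 = 7/2 kN
  R_B = Pa/L = 7·5/10 = 7/2 kN
Load 3 — applied couple M₀=18 kN·m at a=6 m (b=L-a=4):
  R_A = M₀/L = 18/10 = 9/5 kN
  R_B = -M₀/L = -18/10 = -9/5 kN
Load 4 — triangular load w₀=2 kN/m (0→w₀ over full span):
  R_A = w₀L/6 = 2·10/6 = 10/3 kN
  R_B = w₀L/3 = 2·10/3 = 20/3 kN
Superposition: R_A = 2509/30 kN, R_B = 2501/30 kN

R_A = 2509/30 kN, R_B = 2501/30 kN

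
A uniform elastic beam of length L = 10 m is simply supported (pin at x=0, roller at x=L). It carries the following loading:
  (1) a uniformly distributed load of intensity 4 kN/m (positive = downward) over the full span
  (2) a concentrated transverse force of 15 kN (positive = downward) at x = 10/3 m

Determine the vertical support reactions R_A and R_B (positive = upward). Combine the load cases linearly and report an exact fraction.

R_A = 30 kN, R_B = 25 kN

Load 1 — uniform load w=4 kN/m over full span:
  R_A = wL/2 = 4·10/2 = 20 kN
  R_B = wL/2 = 4·10/2 = 20 kN
Load 2 — point force P=15 kN at a=10/3 m (b=L-a=20/3):
  R_A = Pb/L = 15·(20/3)/10 = 10 kN
  R_B = Pa/L = 15·(10/3)/10 = 5 kN
Superposition: R_A = 30 kN, R_B = 25 kN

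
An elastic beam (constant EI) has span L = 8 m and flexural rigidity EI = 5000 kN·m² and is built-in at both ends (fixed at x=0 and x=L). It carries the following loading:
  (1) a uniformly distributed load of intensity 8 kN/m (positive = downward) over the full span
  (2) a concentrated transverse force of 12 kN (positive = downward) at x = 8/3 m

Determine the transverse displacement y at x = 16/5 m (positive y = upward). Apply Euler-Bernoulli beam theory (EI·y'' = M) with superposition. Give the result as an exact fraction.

Load 1 — uniform load w=8 kN/m over full span:
  y_1 = -wx²(L-x)²/(24EI) = -8·(16/5)²·(8-(16/5))²/(24·5000) = -6144/390625 m
Load 2 — point force P=12 kN at a=8/3 m (b=L-a=16/3):
  y_2 = -Pa²(L-x)²(3bL-(3b+a)(L-x))/(6L³EI)  [x>a] = -12·(8/3)²·(8-(16/5))²·(3·(16/3)·8-(3·(16/3)+(8/3))·(8-(16/5)))/(6·8³·5000) = -384/78125 m
Superposition: y = Σ y_i = -8064/390625 m ≈ -0.020644 m

y(16/5) = -8064/390625 m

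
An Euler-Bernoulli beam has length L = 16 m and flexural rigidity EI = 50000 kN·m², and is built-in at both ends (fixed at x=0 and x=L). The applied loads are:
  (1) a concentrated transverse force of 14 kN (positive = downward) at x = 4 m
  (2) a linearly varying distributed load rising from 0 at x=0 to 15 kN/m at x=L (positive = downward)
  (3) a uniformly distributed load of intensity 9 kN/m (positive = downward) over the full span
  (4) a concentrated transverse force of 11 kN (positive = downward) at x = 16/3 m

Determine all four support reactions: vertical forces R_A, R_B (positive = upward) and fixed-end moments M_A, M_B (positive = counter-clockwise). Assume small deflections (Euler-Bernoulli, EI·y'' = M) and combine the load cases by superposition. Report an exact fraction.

R_A = 55279/432 kN, M_A = 20389/54 kN·m, R_B = 69569/432 kN, M_B = -22007/54 kN·m

Load 1 — point force P=14 kN at a=4 m (b=L-a=12):
  R_A = Pb²(3a+b)/L³ = 14·12²·(3·4+12)/16³ = 189/16 kN
  M_A = Pab²/L² = 14·4·12²/16² = 63/2 kN·m
  R_B = Pa²(a+3b)/L³ = 14·4²·(4+3·12)/16³ = 35/16 kN
  M_B = -Pa²b/L² = -14·4²·12/16² = -21/2 kN·m
Load 2 — triangular load w₀=15 kN/m (0→w₀ over full span):
  R_A = 3w₀L/20 = 3·15·16/20 = 36 kN
  M_A = w₀L²/30 = 15·16²/30 = 128 kN·m
  R_B = 7w₀L/20 = 7·15·16/20 = 84 kN
  M_B = -w₀L²/20 = -15·16²/20 = -192 kN·m
Load 3 — uniform load w=9 kN/m over full span:
  R_A = wL/2 = 9·16/2 = 72 kN
  M_A = wL²/12 = 9·16²/12 = 192 kN·m
  R_B = wL/2 = 9·16/2 = 72 kN
  M_B = -wL²/12 = -9·16²/12 = -192 kN·m
Load 4 — point force P=11 kN at a=16/3 m (b=L-a=32/3):
  R_A = Pb²(3a+b)/L³ = 11·(32/3)²·(3·(16/3)+(32/3))/16³ = 220/27 kN
  M_A = Pab²/L² = 11·(16/3)·(32/3)²/16² = 704/27 kN·m
  R_B = Pa²(a+3b)/L³ = 11·(16/3)²·((16/3)+3·(32/3))/16³ = 77/27 kN
  M_B = -Pa²b/L² = -11·(16/3)²·(32/3)/16² = -352/27 kN·m
Superposition: R_A = 55279/432 kN, M_A = 20389/54 kN·m, R_B = 69569/432 kN, M_B = -22007/54 kN·m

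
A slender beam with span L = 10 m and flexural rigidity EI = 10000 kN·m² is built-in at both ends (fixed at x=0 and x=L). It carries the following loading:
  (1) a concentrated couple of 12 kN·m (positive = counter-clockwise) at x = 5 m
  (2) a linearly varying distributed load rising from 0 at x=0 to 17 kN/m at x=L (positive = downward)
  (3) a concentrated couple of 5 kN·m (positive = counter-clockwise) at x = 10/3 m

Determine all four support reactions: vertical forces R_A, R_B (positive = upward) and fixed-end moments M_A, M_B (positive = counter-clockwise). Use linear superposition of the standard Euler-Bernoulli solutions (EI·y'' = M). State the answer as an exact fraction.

Load 1 — applied couple M₀=12 kN·m at a=5 m (b=L-a=5):
  R_A = 6M₀ab/L³ = 6·12·5·5/10³ = 9/5 kN
  M_A = M₀b(2a-b)/L² = 12·5·(2·5-5)/10² = 3 kN·m
  R_B = -6M₀ab/L³ = -6·12·5·5/10³ = -9/5 kN
  M_B = M₀a(2b-a)/L² = 12·5·(2·5-5)/10² = 3 kN·m
Load 2 — triangular load w₀=17 kN/m (0→w₀ over full span):
  R_A = 3w₀L/20 = 3·17·10/20 = 51/2 kN
  M_A = w₀L²/30 = 17·10²/30 = 170/3 kN·m
  R_B = 7w₀L/20 = 7·17·10/20 = 119/2 kN
  M_B = -w₀L²/20 = -17·10²/20 = -85 kN·m
Load 3 — applied couple M₀=5 kN·m at a=10/3 m (b=L-a=20/3):
  R_A = 6M₀ab/L³ = 6·5·(10/3)·(20/3)/10³ = 2/3 kN
  M_A = M₀b(2a-b)/L² = 5·(20/3)·(2·(10/3)-(20/3))/10² = 0 kN·m
  R_B = -6M₀ab/L³ = -6·5·(10/3)·(20/3)/10³ = -2/3 kN
  M_B = M₀a(2b-a)/L² = 5·(10/3)·(2·(20/3)-(10/3))/10² = 5/3 kN·m
Superposition: R_A = 839/30 kN, M_A = 179/3 kN·m, R_B = 1711/30 kN, M_B = -241/3 kN·m

R_A = 839/30 kN, M_A = 179/3 kN·m, R_B = 1711/30 kN, M_B = -241/3 kN·m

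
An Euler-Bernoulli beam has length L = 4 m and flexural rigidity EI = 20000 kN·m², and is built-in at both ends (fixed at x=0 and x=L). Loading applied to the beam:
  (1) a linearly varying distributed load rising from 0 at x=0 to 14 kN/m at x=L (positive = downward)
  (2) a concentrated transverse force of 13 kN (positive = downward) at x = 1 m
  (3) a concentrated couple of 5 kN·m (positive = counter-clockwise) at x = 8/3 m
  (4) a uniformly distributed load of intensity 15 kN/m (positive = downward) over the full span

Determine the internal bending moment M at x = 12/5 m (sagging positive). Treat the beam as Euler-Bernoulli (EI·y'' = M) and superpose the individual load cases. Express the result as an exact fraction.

M(12/5) = 99451/6000 kN·m

Load 1 — triangular load w₀=14 kN/m (0→w₀ over full span):
  M_1 = 3w₀Lx/20 - w₀L²/30 - w₀x³/(6L) = 3·14·4·(12/5)/20 - 14·4²/30 - 14·(12/5)³/(6·4) = 1736/375 kN·m
Load 2 — point force P=13 kN at a=1 m (b=L-a=3):
  M_2 = Pa²(a+3b)(L-x)/L³ - Pa²b/L²  [x>a] = 13·1²·(1+3·3)·(4-(12/5))/4³ - 13·1²·3/4² = 13/16 kN·m
Load 3 — applied couple M₀=5 kN·m at a=8/3 m (b=L-a=4/3):
  M_3 = R_Ax - M_A  [x≤a] with R_A=5/3, M_A=5/3 = (5/3)·(12/5) - (5/3) = 7/3 kN·m
Load 4 — uniform load w=15 kN/m over full span:
  M_4 = wLx/2 - wL²/12 - wx²/2 = 15·4·(12/5)/2 - 15·4²/12 - 15·(12/5)²/2 = 44/5 kN·m
Superposition: M = Σ M_i = 99451/6000 kN·m ≈ 16.575167 kN·m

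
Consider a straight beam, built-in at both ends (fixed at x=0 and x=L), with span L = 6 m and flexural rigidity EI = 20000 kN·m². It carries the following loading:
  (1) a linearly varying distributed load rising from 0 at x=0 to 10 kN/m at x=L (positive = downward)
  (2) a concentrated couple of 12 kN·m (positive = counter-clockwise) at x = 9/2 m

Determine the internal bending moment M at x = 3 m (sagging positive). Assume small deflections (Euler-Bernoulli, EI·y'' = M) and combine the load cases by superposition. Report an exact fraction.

M(3) = 21/2 kN·m

Load 1 — triangular load w₀=10 kN/m (0→w₀ over full span):
  M_1 = 3w₀Lx/20 - w₀L²/30 - w₀x³/(6L) = 3·10·6·3/20 - 10·6²/30 - 10·3³/(6·6) = 15/2 kN·m
Load 2 — applied couple M₀=12 kN·m at a=9/2 m (b=L-a=3/2):
  M_2 = R_Ax - M_A  [x≤a] with R_A=9/4, M_A=15/4 = (9/4)·3 - (15/4) = 3 kN·m
Superposition: M = Σ M_i = 21/2 kN·m ≈ 10.500000 kN·m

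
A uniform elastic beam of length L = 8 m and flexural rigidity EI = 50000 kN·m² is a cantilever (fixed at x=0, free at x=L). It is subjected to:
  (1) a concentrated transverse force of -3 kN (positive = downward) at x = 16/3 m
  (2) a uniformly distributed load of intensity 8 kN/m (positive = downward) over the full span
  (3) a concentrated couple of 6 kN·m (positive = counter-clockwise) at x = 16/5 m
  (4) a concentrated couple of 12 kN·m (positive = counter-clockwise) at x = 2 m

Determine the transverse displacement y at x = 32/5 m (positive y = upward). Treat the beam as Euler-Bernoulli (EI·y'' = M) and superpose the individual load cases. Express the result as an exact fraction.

y(32/5) = -5456833/105468750 m

Load 1 — point force P=-3 kN at a=16/3 m (b=L-a=8/3):
  y_1 = -Pa²(3x-a)/(6EI)  [x>a] = -(-3)·(16/3)²·(3·(32/5)-(16/3))/(6·50000) = 1664/421875 m
Load 2 — uniform load w=8 kN/m over full span:
  y_2 = -wx²(x²-4Lx+6L²)/(24EI) = -8·(32/5)²·((32/5)²-4·8·(32/5)+6·8²)/(24·50000) = -352256/5859375 m
Load 3 — applied couple M₀=6 kN·m at a=16/5 m (b=L-a=24/5):
  y_3 = M₀a(2x-a)/(2EI)  [x>a] = 6·(16/5)·(2·(32/5)-(16/5))/(2·50000) = 144/78125 m
Load 4 — applied couple M₀=12 kN·m at a=2 m (b=L-a=6):
  y_4 = M₀a(2x-a)/(2EI)  [x>a] = 12·2·(2·(32/5)-2)/(2·50000) = 81/31250 m
Superposition: y = Σ y_i = -5456833/105468750 m ≈ -0.051739 m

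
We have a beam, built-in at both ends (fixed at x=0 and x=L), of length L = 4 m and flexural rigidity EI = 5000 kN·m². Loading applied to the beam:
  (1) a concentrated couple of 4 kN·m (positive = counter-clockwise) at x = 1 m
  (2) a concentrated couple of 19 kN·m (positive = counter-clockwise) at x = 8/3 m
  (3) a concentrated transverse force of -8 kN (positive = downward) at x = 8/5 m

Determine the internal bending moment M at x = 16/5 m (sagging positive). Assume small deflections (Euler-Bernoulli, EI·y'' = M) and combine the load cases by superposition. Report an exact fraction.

Load 1 — applied couple M₀=4 kN·m at a=1 m (b=L-a=3):
  M_1 = R_Ax - M_A - M₀  [x>a] with R_A=9/8, M_A=-3/4 = (9/8)·(16/5) - (-3/4) - 4 = 7/20 kN·m
Load 2 — applied couple M₀=19 kN·m at a=8/3 m (b=L-a=4/3):
  M_2 = R_Ax - M_A - M₀  [x>a] with R_A=19/3, M_A=19/3 = (19/3)·(16/5) - (19/3) - 19 = -76/15 kN·m
Load 3 — point force P=-8 kN at a=8/5 m (b=L-a=12/5):
  M_3 = Pa²(a+3b)(L-x)/L³ - Pa²b/L²  [x>a] = (-8)·(8/5)²·((8/5)+3·(12/5))·(4-(16/5))/4³ - (-8)·(8/5)²·(12/5)/4² = 512/625 kN·m
Superposition: M = Σ M_i = -29231/7500 kN·m ≈ -3.897467 kN·m

M(16/5) = -29231/7500 kN·m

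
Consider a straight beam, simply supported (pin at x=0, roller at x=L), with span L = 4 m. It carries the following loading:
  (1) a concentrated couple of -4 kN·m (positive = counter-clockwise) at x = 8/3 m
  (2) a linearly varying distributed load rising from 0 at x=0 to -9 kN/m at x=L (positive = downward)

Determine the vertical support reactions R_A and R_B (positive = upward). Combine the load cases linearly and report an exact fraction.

Load 1 — applied couple M₀=-4 kN·m at a=8/3 m (b=L-a=4/3):
  R_A = M₀/L = (-4)/4 = -1 kN
  R_B = -M₀/L = -(-4)/4 = 1 kN
Load 2 — triangular load w₀=-9 kN/m (0→w₀ over full span):
  R_A = w₀L/6 = (-9)·4/6 = -6 kN
  R_B = w₀L/3 = (-9)·4/3 = -12 kN
Superposition: R_A = -7 kN, R_B = -11 kN

R_A = -7 kN, R_B = -11 kN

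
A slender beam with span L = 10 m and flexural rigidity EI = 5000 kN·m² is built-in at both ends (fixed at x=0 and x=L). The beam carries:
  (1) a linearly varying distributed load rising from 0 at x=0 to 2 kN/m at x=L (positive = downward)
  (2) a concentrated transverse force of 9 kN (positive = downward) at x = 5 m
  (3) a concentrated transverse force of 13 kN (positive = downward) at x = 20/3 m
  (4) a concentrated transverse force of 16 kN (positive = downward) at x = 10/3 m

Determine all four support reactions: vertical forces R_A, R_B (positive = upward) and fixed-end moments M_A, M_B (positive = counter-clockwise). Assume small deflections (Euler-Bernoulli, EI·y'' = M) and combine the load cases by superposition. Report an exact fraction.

Load 1 — triangular load w₀=2 kN/m (0→w₀ over full span):
  R_A = 3w₀L/20 = 3·2·10/20 = 3 kN
  M_A = w₀L²/30 = 2·10²/30 = 20/3 kN·m
  R_B = 7w₀L/20 = 7·2·10/20 = 7 kN
  M_B = -w₀L²/20 = -2·10²/20 = -10 kN·m
Load 2 — point force P=9 kN at a=5 m (b=L-a=5):
  R_A = Pb²(3a+b)/L³ = 9·5²·(3·5+5)/10³ = 9/2 kN
  M_A = Pab²/L² = 9·5·5²/10² = 45/4 kN·m
  R_B = Pa²(a+3b)/L³ = 9·5²·(5+3·5)/10³ = 9/2 kN
  M_B = -Pa²b/L² = -9·5²·5/10² = -45/4 kN·m
Load 3 — point force P=13 kN at a=20/3 m (b=L-a=10/3):
  R_A = Pb²(3a+b)/L³ = 13·(10/3)²·(3·(20/3)+(10/3))/10³ = 91/27 kN
  M_A = Pab²/L² = 13·(20/3)·(10/3)²/10² = 260/27 kN·m
  R_B = Pa²(a+3b)/L³ = 13·(20/3)²·((20/3)+3·(10/3))/10³ = 260/27 kN
  M_B = -Pa²b/L² = -13·(20/3)²·(10/3)/10² = -520/27 kN·m
Load 4 — point force P=16 kN at a=10/3 m (b=L-a=20/3):
  R_A = Pb²(3a+b)/L³ = 16·(20/3)²·(3·(10/3)+(20/3))/10³ = 320/27 kN
  M_A = Pab²/L² = 16·(10/3)·(20/3)²/10² = 640/27 kN·m
  R_B = Pa²(a+3b)/L³ = 16·(10/3)²·((10/3)+3·(20/3))/10³ = 112/27 kN
  M_B = -Pa²b/L² = -16·(10/3)²·(20/3)/10² = -320/27 kN·m
Superposition: R_A = 409/18 kN, M_A = 205/4 kN·m, R_B = 455/18 kN, M_B = -1885/36 kN·m

R_A = 409/18 kN, M_A = 205/4 kN·m, R_B = 455/18 kN, M_B = -1885/36 kN·m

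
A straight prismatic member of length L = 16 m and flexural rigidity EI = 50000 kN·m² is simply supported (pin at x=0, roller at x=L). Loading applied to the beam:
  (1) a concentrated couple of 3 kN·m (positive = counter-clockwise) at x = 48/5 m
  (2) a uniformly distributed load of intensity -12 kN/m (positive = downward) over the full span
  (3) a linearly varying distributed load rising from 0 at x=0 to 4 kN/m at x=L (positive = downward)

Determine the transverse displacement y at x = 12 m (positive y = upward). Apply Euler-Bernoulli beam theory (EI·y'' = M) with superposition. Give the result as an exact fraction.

Load 1 — applied couple M₀=3 kN·m at a=48/5 m (b=L-a=32/5):
  y_1 = (M₀x³/(6L)-M₀(x-a)²/2+C₁x)/EI  [x>a] with C₁=M₀(3b²-L²)/(6L)=-104/25 = (3·12³/(6·16)-3·(12-(48/5))²/2+(-104/25)·12)/50000 = -57/625000 m
Load 2 — uniform load w=-12 kN/m over full span:
  y_2 = -wx(L³-2Lx²+x³)/(24EI) = -(-12)·12·(16³-2·16·12²+12³)/(24·50000) = 456/3125 m
Load 3 — triangular load w₀=4 kN/m (0→w₀ over full span):
  y_3 = -w₀x(7L⁴-10L²x²+3x⁴)/(360LEI) = -4·12·(7·16⁴-10·16²·12²+3·12⁴)/(360·16·50000) = -238/9375 m
Superposition: y = Σ y_i = 225829/1875000 m ≈ 0.120442 m

y(12) = 225829/1875000 m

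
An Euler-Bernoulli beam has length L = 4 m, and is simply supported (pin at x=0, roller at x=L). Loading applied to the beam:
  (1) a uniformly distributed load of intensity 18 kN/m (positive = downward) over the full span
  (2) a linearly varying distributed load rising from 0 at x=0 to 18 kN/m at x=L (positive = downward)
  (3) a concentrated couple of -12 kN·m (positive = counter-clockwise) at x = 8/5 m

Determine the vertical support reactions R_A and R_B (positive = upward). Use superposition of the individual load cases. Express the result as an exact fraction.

Load 1 — uniform load w=18 kN/m over full span:
  R_A = wL/2 = 18·4/2 = 36 kN
  R_B = wL/2 = 18·4/2 = 36 kN
Load 2 — triangular load w₀=18 kN/m (0→w₀ over full span):
  R_A = w₀L/6 = 18·4/6 = 12 kN
  R_B = w₀L/3 = 18·4/3 = 24 kN
Load 3 — applied couple M₀=-12 kN·m at a=8/5 m (b=L-a=12/5):
  R_A = M₀/L = (-12)/4 = -3 kN
  R_B = -M₀/L = -(-12)/4 = 3 kN
Superposition: R_A = 45 kN, R_B = 63 kN

R_A = 45 kN, R_B = 63 kN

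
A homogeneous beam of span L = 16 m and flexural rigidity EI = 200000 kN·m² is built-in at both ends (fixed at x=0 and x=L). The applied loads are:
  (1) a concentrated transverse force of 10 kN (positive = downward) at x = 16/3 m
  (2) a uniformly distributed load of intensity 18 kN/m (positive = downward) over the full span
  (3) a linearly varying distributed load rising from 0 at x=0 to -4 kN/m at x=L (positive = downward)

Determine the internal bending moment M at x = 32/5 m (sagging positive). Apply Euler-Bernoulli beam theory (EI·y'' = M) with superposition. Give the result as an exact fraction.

Load 1 — point force P=10 kN at a=16/3 m (b=L-a=32/3):
  M_1 = Pa²(a+3b)(L-x)/L³ - Pa²b/L²  [x>a] = 10·(16/3)²·((16/3)+3·(32/3))·(16-(32/5))/16³ - 10·(16/3)²·(32/3)/16² = 352/27 kN·m
Load 2 — uniform load w=18 kN/m over full span:
  M_2 = wLx/2 - wL²/12 - wx²/2 = 18·16·(32/5)/2 - 18·16²/12 - 18·(32/5)²/2 = 4224/25 kN·m
Load 3 — triangular load w₀=-4 kN/m (0→w₀ over full span):
  M_3 = 3w₀Lx/20 - w₀L²/30 - w₀x³/(6L) = 3·(-4)·16·(32/5)/20 - (-4)·16²/30 - (-4)·(32/5)³/(6·16) = -2048/125 kN·m
Superposition: M = Σ M_i = 558944/3375 kN·m ≈ 165.613037 kN·m

M(32/5) = 558944/3375 kN·m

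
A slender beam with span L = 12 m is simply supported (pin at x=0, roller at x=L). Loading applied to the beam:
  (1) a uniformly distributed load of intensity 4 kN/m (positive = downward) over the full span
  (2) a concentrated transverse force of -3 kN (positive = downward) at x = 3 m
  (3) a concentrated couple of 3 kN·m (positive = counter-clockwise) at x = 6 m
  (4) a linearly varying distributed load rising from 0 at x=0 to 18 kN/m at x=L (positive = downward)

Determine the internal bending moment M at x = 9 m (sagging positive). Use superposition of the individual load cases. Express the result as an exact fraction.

Load 1 — uniform load w=4 kN/m over full span:
  M_1 = wx(L-x)/2 = 4·9·(12-9)/2 = 54 kN·m
Load 2 — point force P=-3 kN at a=3 m (b=L-a=9):
  M_2 = Pa(L-x)/L  [x>a] = (-3)·3·(12-9)/12 = -9/4 kN·m
Load 3 — applied couple M₀=3 kN·m at a=6 m (b=L-a=6):
  M_3 = M₀x/L - M₀  [x>a] = 3·9/12 - 3 = -3/4 kN·m
Load 4 — triangular load w₀=18 kN/m (0→w₀ over full span):
  M_4 = w₀Lx/6 - w₀x³/(6L) = 18·12·9/6 - 18·9³/(6·12) = 567/4 kN·m
Superposition: M = Σ M_i = 771/4 kN·m ≈ 192.750000 kN·m

M(9) = 771/4 kN·m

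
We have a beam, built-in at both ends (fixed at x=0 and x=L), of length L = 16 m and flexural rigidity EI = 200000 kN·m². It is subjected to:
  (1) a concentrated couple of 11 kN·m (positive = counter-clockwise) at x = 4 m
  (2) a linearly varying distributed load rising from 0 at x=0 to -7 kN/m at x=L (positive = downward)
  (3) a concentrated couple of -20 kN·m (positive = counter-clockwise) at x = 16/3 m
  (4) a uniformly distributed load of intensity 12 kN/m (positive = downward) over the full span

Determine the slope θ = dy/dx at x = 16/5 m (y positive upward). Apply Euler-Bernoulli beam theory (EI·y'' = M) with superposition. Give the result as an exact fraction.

Load 1 — applied couple M₀=11 kN·m at a=4 m (b=L-a=12):
  θ_1 = (R_Ax²/2 - M_Ax)/EI  [x≤a] with R_A=99/128, M_A=-33/16 = ((99/128)·(16/5)²/2 - (-33/16)·(16/5))/200000 = 33/625000 rad
Load 2 — triangular load w₀=-7 kN/m (0→w₀ over full span):
  θ_2 = -w₀(2x(L-x)(L-2x)(x+2L)+x²(L-x)²)/(120LEI) = -(-7)·(2·(16/5)·(16-(16/5))·(16-2·(16/5))·((16/5)+2·16)+(16/5)²·(16-(16/5))²)/(120·16·200000) = 3136/5859375 rad
Load 3 — applied couple M₀=-20 kN·m at a=16/3 m (b=L-a=32/3):
  θ_3 = (R_Ax²/2 - M_Ax)/EI  [x≤a] with R_A=-5/3, M_A=0 = ((-5/3)·(16/5)²/2 - 0·(16/5))/200000 = -2/46875 rad
Load 4 — uniform load w=12 kN/m over full span:
  θ_4 = -wx(L-x)(L-2x)/(12EI) = -12·(16/5)·(16-(16/5))·(16-2·(16/5))/(12·200000) = -768/390625 rad
Superposition: θ = Σ θ_i = -22199/15625000 rad ≈ -0.001421 rad

θ(16/5) = -22199/15625000 rad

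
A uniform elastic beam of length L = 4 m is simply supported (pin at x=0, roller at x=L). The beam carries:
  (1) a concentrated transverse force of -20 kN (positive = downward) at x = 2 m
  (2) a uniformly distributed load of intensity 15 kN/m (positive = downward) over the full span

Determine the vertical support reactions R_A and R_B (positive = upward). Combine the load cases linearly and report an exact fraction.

R_A = 20 kN, R_B = 20 kN

Load 1 — point force P=-20 kN at a=2 m (b=L-a=2):
  R_A = Pb/L = (-20)·2/4 = -10 kN
  R_B = Pa/L = (-20)·2/4 = -10 kN
Load 2 — uniform load w=15 kN/m over full span:
  R_A = wL/2 = 15·4/2 = 30 kN
  R_B = wL/2 = 15·4/2 = 30 kN
Superposition: R_A = 20 kN, R_B = 20 kN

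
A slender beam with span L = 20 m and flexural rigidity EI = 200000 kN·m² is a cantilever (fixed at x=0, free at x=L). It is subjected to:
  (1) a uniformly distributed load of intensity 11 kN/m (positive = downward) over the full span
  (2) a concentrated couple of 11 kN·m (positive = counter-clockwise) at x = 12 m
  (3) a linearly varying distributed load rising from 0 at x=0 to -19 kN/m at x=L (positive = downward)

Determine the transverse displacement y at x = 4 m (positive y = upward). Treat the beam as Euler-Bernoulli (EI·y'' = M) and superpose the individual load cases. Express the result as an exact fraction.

y(4) = 9267/625000 m

Load 1 — uniform load w=11 kN/m over full span:
  y_1 = -wx²(x²-4Lx+6L²)/(24EI) = -11·4²·(4²-4·20·4+6·20²)/(24·200000) = -1441/18750 m
Load 2 — applied couple M₀=11 kN·m at a=12 m (b=L-a=8):
  y_2 = M₀x²/(2EI)  [x≤a] = 11·4²/(2·200000) = 11/25000 m
Load 3 — triangular load w₀=-19 kN/m (0→w₀ over full span):
  y_3 = (w₀Lx³/12-w₀L²x²/6-w₀x⁵/(120L))/EI = ((-19)·20·4³/12-(-19)·20²·4²/6-(-19)·4⁵/(120·20))/200000 = 42769/468750 m
Superposition: y = Σ y_i = 9267/625000 m ≈ 0.014827 m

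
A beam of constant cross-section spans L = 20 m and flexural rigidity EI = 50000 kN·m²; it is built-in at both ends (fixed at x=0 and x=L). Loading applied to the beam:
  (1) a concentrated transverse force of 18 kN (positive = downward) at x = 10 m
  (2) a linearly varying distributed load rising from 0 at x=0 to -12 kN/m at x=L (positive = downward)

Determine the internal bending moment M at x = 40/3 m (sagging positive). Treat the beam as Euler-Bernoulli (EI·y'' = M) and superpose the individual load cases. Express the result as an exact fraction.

Load 1 — point force P=18 kN at a=10 m (b=L-a=10):
  M_1 = Pa²(a+3b)(L-x)/L³ - Pa²b/L²  [x>a] = 18·10²·(10+3·10)·(20-(40/3))/20³ - 18·10²·10/20² = 15 kN·m
Load 2 — triangular load w₀=-12 kN/m (0→w₀ over full span):
  M_2 = 3w₀Lx/20 - w₀L²/30 - w₀x³/(6L) = 3·(-12)·20·(40/3)/20 - (-12)·20²/30 - (-12)·(40/3)³/(6·20) = -2240/27 kN·m
Superposition: M = Σ M_i = -1835/27 kN·m ≈ -67.962963 kN·m

M(40/3) = -1835/27 kN·m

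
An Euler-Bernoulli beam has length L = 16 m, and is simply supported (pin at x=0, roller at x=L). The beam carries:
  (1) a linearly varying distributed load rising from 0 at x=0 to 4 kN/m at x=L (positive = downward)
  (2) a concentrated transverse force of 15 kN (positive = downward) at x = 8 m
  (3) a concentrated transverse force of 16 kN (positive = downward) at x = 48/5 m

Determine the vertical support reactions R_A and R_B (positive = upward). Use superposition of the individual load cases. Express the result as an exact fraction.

Load 1 — triangular load w₀=4 kN/m (0→w₀ over full span):
  R_A = w₀L/6 = 4·16/6 = 32/3 kN
  R_B = w₀L/3 = 4·16/3 = 64/3 kN
Load 2 — point force P=15 kN at a=8 m (b=L-a=8):
  R_A = Pb/L = 15·8/16 = 15/2 kN
  R_B = Pa/L = 15·8/16 = 15/2 kN
Load 3 — point force P=16 kN at a=48/5 m (b=L-a=32/5):
  R_A = Pb/L = 16·(32/5)/16 = 32/5 kN
  R_B = Pa/L = 16·(48/5)/16 = 48/5 kN
Superposition: R_A = 737/30 kN, R_B = 1153/30 kN

R_A = 737/30 kN, R_B = 1153/30 kN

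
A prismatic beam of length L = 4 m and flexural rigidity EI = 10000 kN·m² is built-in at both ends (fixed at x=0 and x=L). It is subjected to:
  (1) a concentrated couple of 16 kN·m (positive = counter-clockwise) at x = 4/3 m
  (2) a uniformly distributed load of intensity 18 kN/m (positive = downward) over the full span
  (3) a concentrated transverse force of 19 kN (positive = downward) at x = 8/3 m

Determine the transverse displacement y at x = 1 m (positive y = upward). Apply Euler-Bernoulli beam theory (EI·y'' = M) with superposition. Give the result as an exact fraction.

Load 1 — applied couple M₀=16 kN·m at a=4/3 m (b=L-a=8/3):
  y_1 = (R_Ax³/6 - M_Ax²/2)/EI  [x≤a] with R_A=16/3, M_A=0 = ((16/3)·1³/6 - 0·1²/2)/10000 = 1/11250 m
Load 2 — uniform load w=18 kN/m over full span:
  y_2 = -wx²(L-x)²/(24EI) = -18·1²·(4-1)²/(24·10000) = -27/40000 m
Load 3 — point force P=19 kN at a=8/3 m (b=L-a=4/3):
  y_3 = -Pb²x²(3aL-(3a+b)x)/(6L³EI)  [x≤a] = -19·(4/3)²·1²·(3·(8/3)·4-(3·(8/3)+(4/3))·1)/(6·4³·10000) = -323/1620000 m
Superposition: y = Σ y_i = -509/648000 m ≈ -0.000785 m

y(1) = -509/648000 m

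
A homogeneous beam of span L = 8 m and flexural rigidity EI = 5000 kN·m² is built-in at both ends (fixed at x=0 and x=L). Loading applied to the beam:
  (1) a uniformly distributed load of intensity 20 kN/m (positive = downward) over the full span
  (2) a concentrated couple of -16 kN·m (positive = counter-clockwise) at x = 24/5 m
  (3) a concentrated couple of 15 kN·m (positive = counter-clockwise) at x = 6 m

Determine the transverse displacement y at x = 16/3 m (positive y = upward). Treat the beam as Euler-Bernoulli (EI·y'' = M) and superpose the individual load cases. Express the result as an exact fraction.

y(16/3) = -136397/3796875 m

Load 1 — uniform load w=20 kN/m over full span:
  y_1 = -wx²(L-x)²/(24EI) = -20·(16/3)²·(8-(16/3))²/(24·5000) = -1024/30375 m
Load 2 — applied couple M₀=-16 kN·m at a=24/5 m (b=L-a=16/5):
  y_2 = (R_Ax³/6 - M_Ax²/2 - M₀(x-a)²/2)/EI  [x>a] with R_A=-72/25, M_A=-128/25 = ((-72/25)·(16/3)³/6 - (-128/25)·(16/3)²/2 - (-16)·((16/3)-(24/5))²/2)/5000 = 64/140625 m
Load 3 — applied couple M₀=15 kN·m at a=6 m (b=L-a=2):
  y_3 = (R_Ax³/6 - M_Ax²/2)/EI  [x≤a] with R_A=135/64, M_A=75/16 = ((135/64)·(16/3)³/6 - (75/16)·(16/3)²/2)/5000 = -1/375 m
Superposition: y = Σ y_i = -136397/3796875 m ≈ -0.035923 m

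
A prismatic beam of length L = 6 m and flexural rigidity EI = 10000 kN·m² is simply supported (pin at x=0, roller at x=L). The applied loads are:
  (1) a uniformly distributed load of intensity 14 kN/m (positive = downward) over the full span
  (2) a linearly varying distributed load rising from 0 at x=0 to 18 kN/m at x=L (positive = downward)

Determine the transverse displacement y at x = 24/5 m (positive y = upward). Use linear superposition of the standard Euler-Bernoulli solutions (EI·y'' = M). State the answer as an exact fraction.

y(24/5) = -229608/9765625 m

Load 1 — uniform load w=14 kN/m over full span:
  y_1 = -wx(L³-2Lx²+x³)/(24EI) = -14·(24/5)·(6³-2·6·(24/5)²+(24/5)³)/(24·10000) = -5481/390625 m
Load 2 — triangular load w₀=18 kN/m (0→w₀ over full span):
  y_2 = -w₀x(7L⁴-10L²x²+3x⁴)/(360LEI) = -18·(24/5)·(7·6⁴-10·6²·(24/5)²+3·(24/5)⁴)/(360·6·10000) = -92583/9765625 m
Superposition: y = Σ y_i = -229608/9765625 m ≈ -0.023512 m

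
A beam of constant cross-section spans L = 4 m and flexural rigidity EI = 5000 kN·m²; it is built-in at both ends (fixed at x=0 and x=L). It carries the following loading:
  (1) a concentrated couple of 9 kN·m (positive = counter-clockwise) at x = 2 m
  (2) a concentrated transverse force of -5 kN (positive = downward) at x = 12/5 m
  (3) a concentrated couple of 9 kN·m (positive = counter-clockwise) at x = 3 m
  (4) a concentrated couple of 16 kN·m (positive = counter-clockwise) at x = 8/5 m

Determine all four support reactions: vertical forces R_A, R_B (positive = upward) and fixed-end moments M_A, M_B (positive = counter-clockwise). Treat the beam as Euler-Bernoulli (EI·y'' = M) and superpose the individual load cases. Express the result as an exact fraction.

R_A = 317/32 kN, M_A = 81/16 kN·m, R_B = -477/32 kN, M_B = 137/16 kN·m

Load 1 — applied couple M₀=9 kN·m at a=2 m (b=L-a=2):
  R_A = 6M₀ab/L³ = 6·9·2·2/4³ = 27/8 kN
  M_A = M₀b(2a-b)/L² = 9·2·(2·2-2)/4² = 9/4 kN·m
  R_B = -6M₀ab/L³ = -6·9·2·2/4³ = -27/8 kN
  M_B = M₀a(2b-a)/L² = 9·2·(2·2-2)/4² = 9/4 kN·m
Load 2 — point force P=-5 kN at a=12/5 m (b=L-a=8/5):
  R_A = Pb²(3a+b)/L³ = (-5)·(8/5)²·(3·(12/5)+(8/5))/4³ = -44/25 kN
  M_A = Pab²/L² = (-5)·(12/5)·(8/5)²/4² = -48/25 kN·m
  R_B = Pa²(a+3b)/L³ = (-5)·(12/5)²·((12/5)+3·(8/5))/4³ = -81/25 kN
  M_B = -Pa²b/L² = -(-5)·(12/5)²·(8/5)/4² = 72/25 kN·m
Load 3 — applied couple M₀=9 kN·m at a=3 m (b=L-a=1):
  R_A = 6M₀ab/L³ = 6·9·3·1/4³ = 81/32 kN
  M_A = M₀b(2a-b)/L² = 9·1·(2·3-1)/4² = 45/16 kN·m
  R_B = -6M₀ab/L³ = -6·9·3·1/4³ = -81/32 kN
  M_B = M₀a(2b-a)/L² = 9·3·(2·1-3)/4² = -27/16 kN·m
Load 4 — applied couple M₀=16 kN·m at a=8/5 m (b=L-a=12/5):
  R_A = 6M₀ab/L³ = 6·16·(8/5)·(12/5)/4³ = 144/25 kN
  M_A = M₀b(2a-b)/L² = 16·(12/5)·(2·(8/5)-(12/5))/4² = 48/25 kN·m
  R_B = -6M₀ab/L³ = -6·16·(8/5)·(12/5)/4³ = -144/25 kN
  M_B = M₀a(2b-a)/L² = 16·(8/5)·(2·(12/5)-(8/5))/4² = 128/25 kN·m
Superposition: R_A = 317/32 kN, M_A = 81/16 kN·m, R_B = -477/32 kN, M_B = 137/16 kN·m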